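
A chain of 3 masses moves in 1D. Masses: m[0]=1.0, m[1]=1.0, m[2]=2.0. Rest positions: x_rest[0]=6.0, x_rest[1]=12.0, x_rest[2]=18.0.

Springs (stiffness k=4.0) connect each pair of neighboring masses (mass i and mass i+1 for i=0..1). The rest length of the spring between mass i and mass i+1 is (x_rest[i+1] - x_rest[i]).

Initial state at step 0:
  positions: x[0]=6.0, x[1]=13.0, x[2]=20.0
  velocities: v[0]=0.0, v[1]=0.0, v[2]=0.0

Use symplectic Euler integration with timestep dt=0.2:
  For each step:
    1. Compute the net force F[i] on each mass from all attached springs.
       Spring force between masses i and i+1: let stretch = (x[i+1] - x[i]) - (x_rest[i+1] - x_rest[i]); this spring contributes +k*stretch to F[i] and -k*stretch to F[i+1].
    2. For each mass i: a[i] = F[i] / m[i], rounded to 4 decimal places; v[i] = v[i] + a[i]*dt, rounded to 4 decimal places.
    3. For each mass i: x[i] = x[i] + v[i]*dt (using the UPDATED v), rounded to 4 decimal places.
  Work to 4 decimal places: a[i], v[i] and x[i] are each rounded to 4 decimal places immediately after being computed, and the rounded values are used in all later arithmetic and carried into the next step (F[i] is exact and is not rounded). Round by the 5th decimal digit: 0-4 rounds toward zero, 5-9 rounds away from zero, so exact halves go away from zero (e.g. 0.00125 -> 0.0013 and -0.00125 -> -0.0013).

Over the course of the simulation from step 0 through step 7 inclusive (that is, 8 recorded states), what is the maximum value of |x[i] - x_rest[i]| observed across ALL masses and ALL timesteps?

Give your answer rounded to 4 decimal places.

Answer: 2.2463

Derivation:
Step 0: x=[6.0000 13.0000 20.0000] v=[0.0000 0.0000 0.0000]
Step 1: x=[6.1600 13.0000 19.9200] v=[0.8000 0.0000 -0.4000]
Step 2: x=[6.4544 13.0128 19.7664] v=[1.4720 0.0640 -0.7680]
Step 3: x=[6.8381 13.0568 19.5525] v=[1.9187 0.2202 -1.0694]
Step 4: x=[7.2568 13.1452 19.2990] v=[2.0937 0.4418 -1.2677]
Step 5: x=[7.6577 13.2760 19.0332] v=[2.0044 0.6541 -1.3292]
Step 6: x=[7.9975 13.4290 18.7868] v=[1.6990 0.7652 -1.2321]
Step 7: x=[8.2463 13.5702 18.5918] v=[1.2442 0.7062 -0.9752]
Max displacement = 2.2463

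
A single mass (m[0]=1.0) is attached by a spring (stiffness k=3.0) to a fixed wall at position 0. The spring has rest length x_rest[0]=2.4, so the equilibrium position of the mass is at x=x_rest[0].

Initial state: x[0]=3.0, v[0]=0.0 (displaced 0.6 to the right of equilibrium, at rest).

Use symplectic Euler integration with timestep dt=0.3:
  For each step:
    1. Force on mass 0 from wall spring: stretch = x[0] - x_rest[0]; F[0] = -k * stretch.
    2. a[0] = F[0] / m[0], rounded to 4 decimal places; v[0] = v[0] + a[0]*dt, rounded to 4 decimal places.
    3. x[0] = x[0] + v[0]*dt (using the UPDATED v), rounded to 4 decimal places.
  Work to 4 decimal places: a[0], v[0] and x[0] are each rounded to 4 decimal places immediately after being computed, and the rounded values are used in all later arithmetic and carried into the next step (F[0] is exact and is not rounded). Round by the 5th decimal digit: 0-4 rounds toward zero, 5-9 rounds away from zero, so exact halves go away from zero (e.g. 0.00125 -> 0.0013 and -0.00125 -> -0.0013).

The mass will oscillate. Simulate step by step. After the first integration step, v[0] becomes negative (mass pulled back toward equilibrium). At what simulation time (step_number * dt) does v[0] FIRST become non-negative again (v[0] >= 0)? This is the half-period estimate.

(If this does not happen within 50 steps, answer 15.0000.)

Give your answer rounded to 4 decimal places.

Answer: 1.8000

Derivation:
Step 0: x=[3.0000] v=[0.0000]
Step 1: x=[2.8380] v=[-0.5400]
Step 2: x=[2.5577] v=[-0.9342]
Step 3: x=[2.2349] v=[-1.0761]
Step 4: x=[1.9567] v=[-0.9275]
Step 5: x=[1.7982] v=[-0.5285]
Step 6: x=[1.8021] v=[0.0131]
First v>=0 after going negative at step 6, time=1.8000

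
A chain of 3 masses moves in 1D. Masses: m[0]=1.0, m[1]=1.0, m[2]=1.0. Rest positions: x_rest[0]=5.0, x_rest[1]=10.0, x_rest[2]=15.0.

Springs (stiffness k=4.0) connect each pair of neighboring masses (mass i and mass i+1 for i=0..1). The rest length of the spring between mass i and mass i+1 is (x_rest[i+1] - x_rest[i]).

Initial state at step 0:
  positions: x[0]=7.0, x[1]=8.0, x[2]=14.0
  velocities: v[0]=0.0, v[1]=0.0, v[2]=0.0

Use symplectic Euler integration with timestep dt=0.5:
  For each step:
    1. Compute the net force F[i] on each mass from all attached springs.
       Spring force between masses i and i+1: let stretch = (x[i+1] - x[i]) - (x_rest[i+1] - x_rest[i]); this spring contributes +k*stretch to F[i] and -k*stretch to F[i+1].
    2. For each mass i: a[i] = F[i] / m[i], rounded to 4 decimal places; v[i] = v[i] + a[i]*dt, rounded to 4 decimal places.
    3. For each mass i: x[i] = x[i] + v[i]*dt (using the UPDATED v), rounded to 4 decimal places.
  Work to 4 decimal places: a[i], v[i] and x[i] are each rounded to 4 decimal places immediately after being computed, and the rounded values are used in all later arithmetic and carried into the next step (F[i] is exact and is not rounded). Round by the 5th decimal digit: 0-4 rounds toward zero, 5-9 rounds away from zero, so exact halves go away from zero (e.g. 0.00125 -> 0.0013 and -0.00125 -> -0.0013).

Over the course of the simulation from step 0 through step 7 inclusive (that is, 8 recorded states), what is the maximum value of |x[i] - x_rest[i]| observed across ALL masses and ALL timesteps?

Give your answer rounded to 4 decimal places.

Step 0: x=[7.0000 8.0000 14.0000] v=[0.0000 0.0000 0.0000]
Step 1: x=[3.0000 13.0000 13.0000] v=[-8.0000 10.0000 -2.0000]
Step 2: x=[4.0000 8.0000 17.0000] v=[2.0000 -10.0000 8.0000]
Step 3: x=[4.0000 8.0000 17.0000] v=[0.0000 0.0000 0.0000]
Step 4: x=[3.0000 13.0000 13.0000] v=[-2.0000 10.0000 -8.0000]
Step 5: x=[7.0000 8.0000 14.0000] v=[8.0000 -10.0000 2.0000]
Step 6: x=[7.0000 8.0000 14.0000] v=[0.0000 0.0000 0.0000]
Step 7: x=[3.0000 13.0000 13.0000] v=[-8.0000 10.0000 -2.0000]
Max displacement = 3.0000

Answer: 3.0000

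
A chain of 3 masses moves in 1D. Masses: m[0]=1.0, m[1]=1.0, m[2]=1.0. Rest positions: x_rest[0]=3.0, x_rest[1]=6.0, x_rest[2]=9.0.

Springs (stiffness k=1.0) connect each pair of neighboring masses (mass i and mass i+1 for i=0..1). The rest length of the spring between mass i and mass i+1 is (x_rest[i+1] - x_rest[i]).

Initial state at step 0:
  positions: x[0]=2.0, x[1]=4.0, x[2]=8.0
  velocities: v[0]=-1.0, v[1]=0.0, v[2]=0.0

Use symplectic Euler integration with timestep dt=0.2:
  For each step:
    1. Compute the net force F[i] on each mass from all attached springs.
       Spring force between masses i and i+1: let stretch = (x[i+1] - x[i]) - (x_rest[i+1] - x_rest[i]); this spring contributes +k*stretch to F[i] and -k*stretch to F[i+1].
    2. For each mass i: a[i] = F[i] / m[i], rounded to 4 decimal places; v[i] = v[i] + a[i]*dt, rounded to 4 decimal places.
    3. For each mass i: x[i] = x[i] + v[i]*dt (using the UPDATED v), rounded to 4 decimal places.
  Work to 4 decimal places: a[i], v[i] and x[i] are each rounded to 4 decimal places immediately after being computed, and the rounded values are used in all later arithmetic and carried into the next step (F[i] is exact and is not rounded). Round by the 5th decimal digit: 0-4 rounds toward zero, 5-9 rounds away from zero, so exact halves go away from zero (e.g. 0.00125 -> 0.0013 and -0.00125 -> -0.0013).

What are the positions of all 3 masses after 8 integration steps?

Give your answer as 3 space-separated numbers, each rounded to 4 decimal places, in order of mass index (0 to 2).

Answer: 0.2642 4.8672 7.2687

Derivation:
Step 0: x=[2.0000 4.0000 8.0000] v=[-1.0000 0.0000 0.0000]
Step 1: x=[1.7600 4.0800 7.9600] v=[-1.2000 0.4000 -0.2000]
Step 2: x=[1.4928 4.2224 7.8848] v=[-1.3360 0.7120 -0.3760]
Step 3: x=[1.2148 4.4021 7.7831] v=[-1.3901 0.8986 -0.5085]
Step 4: x=[0.9443 4.5896 7.6662] v=[-1.3526 0.9373 -0.5847]
Step 5: x=[0.6996 4.7543 7.5462] v=[-1.2235 0.8236 -0.6000]
Step 6: x=[0.4971 4.8685 7.4345] v=[-1.0126 0.5710 -0.5584]
Step 7: x=[0.3494 4.9105 7.3402] v=[-0.7383 0.2099 -0.4716]
Step 8: x=[0.2642 4.8672 7.2687] v=[-0.4261 -0.2164 -0.3575]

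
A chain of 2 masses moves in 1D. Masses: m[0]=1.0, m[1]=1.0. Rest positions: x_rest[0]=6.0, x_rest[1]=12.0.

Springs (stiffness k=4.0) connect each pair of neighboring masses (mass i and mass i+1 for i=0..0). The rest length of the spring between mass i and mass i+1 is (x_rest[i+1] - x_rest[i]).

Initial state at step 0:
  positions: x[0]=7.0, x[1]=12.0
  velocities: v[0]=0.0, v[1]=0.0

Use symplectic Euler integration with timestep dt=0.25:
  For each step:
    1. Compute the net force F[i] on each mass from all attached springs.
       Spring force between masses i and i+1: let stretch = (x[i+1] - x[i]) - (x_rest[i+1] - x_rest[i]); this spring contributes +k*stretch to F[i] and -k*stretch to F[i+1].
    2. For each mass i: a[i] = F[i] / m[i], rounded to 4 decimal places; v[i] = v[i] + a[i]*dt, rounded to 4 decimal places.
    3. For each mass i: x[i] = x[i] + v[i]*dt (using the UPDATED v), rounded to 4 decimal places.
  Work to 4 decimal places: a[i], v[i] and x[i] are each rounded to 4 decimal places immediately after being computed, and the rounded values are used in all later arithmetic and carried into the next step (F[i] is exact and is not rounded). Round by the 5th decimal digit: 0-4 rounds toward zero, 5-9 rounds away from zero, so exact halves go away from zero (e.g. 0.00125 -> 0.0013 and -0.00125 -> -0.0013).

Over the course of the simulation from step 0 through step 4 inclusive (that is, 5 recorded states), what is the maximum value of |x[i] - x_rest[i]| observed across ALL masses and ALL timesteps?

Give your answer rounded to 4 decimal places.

Answer: 1.0313

Derivation:
Step 0: x=[7.0000 12.0000] v=[0.0000 0.0000]
Step 1: x=[6.7500 12.2500] v=[-1.0000 1.0000]
Step 2: x=[6.3750 12.6250] v=[-1.5000 1.5000]
Step 3: x=[6.0625 12.9375] v=[-1.2500 1.2500]
Step 4: x=[5.9688 13.0313] v=[-0.3750 0.3750]
Max displacement = 1.0313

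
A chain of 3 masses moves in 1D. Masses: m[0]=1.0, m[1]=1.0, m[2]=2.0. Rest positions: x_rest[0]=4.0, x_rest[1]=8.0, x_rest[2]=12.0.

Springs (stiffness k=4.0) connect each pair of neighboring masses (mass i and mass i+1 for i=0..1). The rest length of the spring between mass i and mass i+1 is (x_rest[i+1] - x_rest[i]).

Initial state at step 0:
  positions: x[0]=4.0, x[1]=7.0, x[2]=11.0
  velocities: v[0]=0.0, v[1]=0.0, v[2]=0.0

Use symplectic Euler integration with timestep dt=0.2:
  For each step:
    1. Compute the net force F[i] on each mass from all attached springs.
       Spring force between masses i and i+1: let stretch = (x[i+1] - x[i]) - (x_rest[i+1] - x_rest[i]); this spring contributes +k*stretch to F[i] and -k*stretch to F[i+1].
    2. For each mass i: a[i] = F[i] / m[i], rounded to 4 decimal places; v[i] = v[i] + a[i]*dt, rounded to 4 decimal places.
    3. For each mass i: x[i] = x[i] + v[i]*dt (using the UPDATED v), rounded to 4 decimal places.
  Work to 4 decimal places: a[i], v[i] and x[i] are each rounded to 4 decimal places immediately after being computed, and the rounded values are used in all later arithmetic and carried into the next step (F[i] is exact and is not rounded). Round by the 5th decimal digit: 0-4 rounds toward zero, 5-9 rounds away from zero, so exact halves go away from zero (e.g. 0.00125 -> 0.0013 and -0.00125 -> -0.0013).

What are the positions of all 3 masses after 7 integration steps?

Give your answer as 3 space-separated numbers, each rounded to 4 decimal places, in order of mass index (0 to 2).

Step 0: x=[4.0000 7.0000 11.0000] v=[0.0000 0.0000 0.0000]
Step 1: x=[3.8400 7.1600 11.0000] v=[-0.8000 0.8000 0.0000]
Step 2: x=[3.5712 7.4032 11.0128] v=[-1.3440 1.2160 0.0640]
Step 3: x=[3.2755 7.6108 11.0568] v=[-1.4784 1.0381 0.2202]
Step 4: x=[3.0335 7.6761 11.1452] v=[-1.2102 0.3267 0.4418]
Step 5: x=[2.8943 7.5537 11.2760] v=[-0.6961 -0.6121 0.6542]
Step 6: x=[2.8606 7.2813 11.4291] v=[-0.1686 -1.3618 0.7653]
Step 7: x=[2.8942 6.9653 11.5703] v=[0.1680 -1.5801 0.7062]

Answer: 2.8942 6.9653 11.5703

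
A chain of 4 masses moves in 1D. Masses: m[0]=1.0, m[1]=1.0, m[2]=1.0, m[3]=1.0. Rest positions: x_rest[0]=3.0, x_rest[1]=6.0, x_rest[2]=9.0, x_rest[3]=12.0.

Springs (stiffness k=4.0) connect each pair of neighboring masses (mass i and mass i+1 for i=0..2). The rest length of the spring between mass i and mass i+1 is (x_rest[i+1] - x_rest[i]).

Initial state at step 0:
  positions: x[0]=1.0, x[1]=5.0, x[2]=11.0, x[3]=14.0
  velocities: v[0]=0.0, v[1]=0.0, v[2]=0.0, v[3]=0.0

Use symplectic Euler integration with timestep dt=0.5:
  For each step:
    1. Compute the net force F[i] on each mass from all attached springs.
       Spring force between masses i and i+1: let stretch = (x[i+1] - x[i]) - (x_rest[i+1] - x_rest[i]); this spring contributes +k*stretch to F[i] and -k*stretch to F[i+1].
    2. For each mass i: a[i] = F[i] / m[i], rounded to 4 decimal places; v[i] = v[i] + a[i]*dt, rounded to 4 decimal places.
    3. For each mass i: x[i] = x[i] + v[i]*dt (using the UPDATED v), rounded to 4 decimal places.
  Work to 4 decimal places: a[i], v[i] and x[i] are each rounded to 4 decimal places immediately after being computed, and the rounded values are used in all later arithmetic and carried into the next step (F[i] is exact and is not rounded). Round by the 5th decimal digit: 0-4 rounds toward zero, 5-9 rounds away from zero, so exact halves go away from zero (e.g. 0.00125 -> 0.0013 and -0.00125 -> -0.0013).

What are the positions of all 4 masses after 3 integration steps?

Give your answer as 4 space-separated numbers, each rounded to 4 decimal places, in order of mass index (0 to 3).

Answer: 5.0000 8.0000 8.0000 10.0000

Derivation:
Step 0: x=[1.0000 5.0000 11.0000 14.0000] v=[0.0000 0.0000 0.0000 0.0000]
Step 1: x=[2.0000 7.0000 8.0000 14.0000] v=[2.0000 4.0000 -6.0000 0.0000]
Step 2: x=[5.0000 5.0000 10.0000 11.0000] v=[6.0000 -4.0000 4.0000 -6.0000]
Step 3: x=[5.0000 8.0000 8.0000 10.0000] v=[0.0000 6.0000 -4.0000 -2.0000]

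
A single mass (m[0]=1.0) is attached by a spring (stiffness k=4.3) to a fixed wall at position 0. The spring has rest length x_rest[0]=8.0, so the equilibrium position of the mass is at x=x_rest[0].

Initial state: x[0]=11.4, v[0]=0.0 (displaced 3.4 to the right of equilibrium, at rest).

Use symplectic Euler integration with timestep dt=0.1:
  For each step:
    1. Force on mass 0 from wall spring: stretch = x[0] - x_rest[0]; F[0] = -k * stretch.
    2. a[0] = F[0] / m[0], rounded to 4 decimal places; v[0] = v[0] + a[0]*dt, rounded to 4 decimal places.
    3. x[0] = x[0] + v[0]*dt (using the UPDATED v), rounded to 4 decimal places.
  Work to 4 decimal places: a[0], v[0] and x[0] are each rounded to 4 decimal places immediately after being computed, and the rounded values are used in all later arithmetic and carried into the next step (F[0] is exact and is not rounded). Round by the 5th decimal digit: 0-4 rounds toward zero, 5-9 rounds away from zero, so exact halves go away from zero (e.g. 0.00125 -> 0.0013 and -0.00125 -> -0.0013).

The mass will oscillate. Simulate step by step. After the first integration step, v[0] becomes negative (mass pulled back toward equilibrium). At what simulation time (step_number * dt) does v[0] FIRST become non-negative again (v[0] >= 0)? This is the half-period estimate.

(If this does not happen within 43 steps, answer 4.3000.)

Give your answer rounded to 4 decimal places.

Step 0: x=[11.4000] v=[0.0000]
Step 1: x=[11.2538] v=[-1.4620]
Step 2: x=[10.9677] v=[-2.8611]
Step 3: x=[10.5540] v=[-4.1372]
Step 4: x=[10.0305] v=[-5.2354]
Step 5: x=[9.4197] v=[-6.1085]
Step 6: x=[8.7478] v=[-6.7190]
Step 7: x=[8.0437] v=[-7.0406]
Step 8: x=[7.3378] v=[-7.0594]
Step 9: x=[6.6603] v=[-6.7747]
Step 10: x=[6.0404] v=[-6.1986]
Step 11: x=[5.5048] v=[-5.3560]
Step 12: x=[5.0765] v=[-4.2831]
Step 13: x=[4.7739] v=[-3.0260]
Step 14: x=[4.6100] v=[-1.6388]
Step 15: x=[4.5919] v=[-0.1811]
Step 16: x=[4.7203] v=[1.2844]
First v>=0 after going negative at step 16, time=1.6000

Answer: 1.6000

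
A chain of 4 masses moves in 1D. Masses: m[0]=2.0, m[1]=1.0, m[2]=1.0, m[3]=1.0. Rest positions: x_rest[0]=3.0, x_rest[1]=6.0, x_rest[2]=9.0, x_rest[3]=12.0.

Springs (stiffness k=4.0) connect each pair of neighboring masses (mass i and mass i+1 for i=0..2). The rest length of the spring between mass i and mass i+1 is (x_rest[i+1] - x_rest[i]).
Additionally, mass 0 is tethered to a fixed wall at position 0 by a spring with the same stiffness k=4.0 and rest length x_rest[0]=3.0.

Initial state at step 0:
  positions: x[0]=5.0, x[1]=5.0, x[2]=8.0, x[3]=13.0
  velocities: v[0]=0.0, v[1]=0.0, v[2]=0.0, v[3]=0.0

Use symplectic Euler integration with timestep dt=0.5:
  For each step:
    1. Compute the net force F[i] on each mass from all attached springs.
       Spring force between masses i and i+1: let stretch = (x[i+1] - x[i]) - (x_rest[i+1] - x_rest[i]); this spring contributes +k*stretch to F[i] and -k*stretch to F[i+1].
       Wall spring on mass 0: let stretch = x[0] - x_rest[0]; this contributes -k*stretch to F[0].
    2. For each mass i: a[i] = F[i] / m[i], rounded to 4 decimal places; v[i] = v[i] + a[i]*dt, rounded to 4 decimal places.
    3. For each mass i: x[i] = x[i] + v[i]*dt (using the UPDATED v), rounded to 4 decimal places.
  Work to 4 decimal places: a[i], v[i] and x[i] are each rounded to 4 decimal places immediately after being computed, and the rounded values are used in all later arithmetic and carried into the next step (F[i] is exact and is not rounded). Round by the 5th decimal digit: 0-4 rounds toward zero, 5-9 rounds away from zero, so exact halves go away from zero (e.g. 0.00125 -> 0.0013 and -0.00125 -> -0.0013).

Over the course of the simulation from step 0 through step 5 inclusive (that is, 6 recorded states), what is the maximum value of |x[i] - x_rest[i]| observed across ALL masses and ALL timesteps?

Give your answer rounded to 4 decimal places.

Answer: 2.5000

Derivation:
Step 0: x=[5.0000 5.0000 8.0000 13.0000] v=[0.0000 0.0000 0.0000 0.0000]
Step 1: x=[2.5000 8.0000 10.0000 11.0000] v=[-5.0000 6.0000 4.0000 -4.0000]
Step 2: x=[1.5000 7.5000 11.0000 11.0000] v=[-2.0000 -1.0000 2.0000 0.0000]
Step 3: x=[2.7500 4.5000 8.5000 14.0000] v=[2.5000 -6.0000 -5.0000 6.0000]
Step 4: x=[3.5000 3.7500 7.5000 14.5000] v=[1.5000 -1.5000 -2.0000 1.0000]
Step 5: x=[2.6250 6.5000 9.7500 11.0000] v=[-1.7500 5.5000 4.5000 -7.0000]
Max displacement = 2.5000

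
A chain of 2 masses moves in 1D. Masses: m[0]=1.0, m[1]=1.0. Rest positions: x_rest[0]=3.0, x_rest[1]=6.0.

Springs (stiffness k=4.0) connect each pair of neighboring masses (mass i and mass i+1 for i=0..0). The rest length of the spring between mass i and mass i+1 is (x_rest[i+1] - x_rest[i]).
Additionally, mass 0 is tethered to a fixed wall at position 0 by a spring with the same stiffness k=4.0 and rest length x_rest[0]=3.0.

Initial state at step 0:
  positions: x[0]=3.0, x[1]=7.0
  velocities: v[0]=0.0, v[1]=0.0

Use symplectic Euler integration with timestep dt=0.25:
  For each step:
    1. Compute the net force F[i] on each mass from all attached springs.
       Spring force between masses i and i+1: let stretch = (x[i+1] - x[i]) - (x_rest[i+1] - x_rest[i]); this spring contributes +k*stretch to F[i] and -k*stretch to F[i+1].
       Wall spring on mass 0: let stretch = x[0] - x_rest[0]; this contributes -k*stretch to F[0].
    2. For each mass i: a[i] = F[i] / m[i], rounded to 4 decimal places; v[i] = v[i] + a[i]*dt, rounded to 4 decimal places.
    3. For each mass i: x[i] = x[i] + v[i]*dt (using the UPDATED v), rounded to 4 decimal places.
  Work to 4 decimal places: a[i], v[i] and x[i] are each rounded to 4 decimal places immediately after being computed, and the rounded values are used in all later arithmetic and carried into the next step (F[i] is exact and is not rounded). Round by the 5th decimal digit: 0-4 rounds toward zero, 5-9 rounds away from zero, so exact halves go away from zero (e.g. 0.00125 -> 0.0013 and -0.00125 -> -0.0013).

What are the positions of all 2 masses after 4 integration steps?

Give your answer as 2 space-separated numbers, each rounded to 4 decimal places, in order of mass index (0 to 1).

Step 0: x=[3.0000 7.0000] v=[0.0000 0.0000]
Step 1: x=[3.2500 6.7500] v=[1.0000 -1.0000]
Step 2: x=[3.5625 6.3750] v=[1.2500 -1.5000]
Step 3: x=[3.6875 6.0469] v=[0.5000 -1.3125]
Step 4: x=[3.4805 5.8789] v=[-0.8281 -0.6719]

Answer: 3.4805 5.8789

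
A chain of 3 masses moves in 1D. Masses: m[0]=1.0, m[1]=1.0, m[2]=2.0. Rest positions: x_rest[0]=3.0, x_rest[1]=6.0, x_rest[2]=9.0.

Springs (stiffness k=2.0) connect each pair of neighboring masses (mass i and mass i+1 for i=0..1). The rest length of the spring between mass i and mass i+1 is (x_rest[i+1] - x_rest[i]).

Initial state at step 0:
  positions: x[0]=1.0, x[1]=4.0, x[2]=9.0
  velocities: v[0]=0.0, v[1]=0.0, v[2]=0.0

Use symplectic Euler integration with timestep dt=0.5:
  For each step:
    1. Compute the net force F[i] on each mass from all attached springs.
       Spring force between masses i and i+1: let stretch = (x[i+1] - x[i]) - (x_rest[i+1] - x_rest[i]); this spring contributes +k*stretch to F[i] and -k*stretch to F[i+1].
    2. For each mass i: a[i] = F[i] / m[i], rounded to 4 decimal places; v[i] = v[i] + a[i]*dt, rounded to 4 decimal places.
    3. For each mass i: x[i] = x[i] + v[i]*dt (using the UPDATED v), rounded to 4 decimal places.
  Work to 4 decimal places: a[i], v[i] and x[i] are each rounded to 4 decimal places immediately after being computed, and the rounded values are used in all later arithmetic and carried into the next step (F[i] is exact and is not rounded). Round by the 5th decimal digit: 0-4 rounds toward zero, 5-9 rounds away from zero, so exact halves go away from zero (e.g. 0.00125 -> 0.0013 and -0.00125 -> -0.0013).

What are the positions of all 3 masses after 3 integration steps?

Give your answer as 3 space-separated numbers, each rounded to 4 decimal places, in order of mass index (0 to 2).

Answer: 2.6250 5.4375 7.4688

Derivation:
Step 0: x=[1.0000 4.0000 9.0000] v=[0.0000 0.0000 0.0000]
Step 1: x=[1.0000 5.0000 8.5000] v=[0.0000 2.0000 -1.0000]
Step 2: x=[1.5000 5.7500 7.8750] v=[1.0000 1.5000 -1.2500]
Step 3: x=[2.6250 5.4375 7.4688] v=[2.2500 -0.6250 -0.8125]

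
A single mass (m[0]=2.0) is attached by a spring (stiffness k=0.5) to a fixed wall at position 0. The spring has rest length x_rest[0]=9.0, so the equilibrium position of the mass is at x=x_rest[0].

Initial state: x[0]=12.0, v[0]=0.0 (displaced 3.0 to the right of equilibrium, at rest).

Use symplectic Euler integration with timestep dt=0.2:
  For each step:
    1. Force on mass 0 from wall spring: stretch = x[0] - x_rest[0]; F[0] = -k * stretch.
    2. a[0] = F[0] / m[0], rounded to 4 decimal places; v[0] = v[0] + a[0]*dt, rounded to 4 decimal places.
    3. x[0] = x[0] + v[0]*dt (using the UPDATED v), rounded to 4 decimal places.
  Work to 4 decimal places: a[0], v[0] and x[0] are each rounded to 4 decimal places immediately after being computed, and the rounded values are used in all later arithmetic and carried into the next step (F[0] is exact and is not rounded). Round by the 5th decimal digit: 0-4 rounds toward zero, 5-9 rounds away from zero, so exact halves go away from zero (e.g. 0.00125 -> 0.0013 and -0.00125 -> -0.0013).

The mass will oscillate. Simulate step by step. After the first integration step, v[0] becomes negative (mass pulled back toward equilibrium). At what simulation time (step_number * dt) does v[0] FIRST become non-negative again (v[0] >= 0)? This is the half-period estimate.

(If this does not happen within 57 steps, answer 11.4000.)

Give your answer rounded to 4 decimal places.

Step 0: x=[12.0000] v=[0.0000]
Step 1: x=[11.9700] v=[-0.1500]
Step 2: x=[11.9103] v=[-0.2985]
Step 3: x=[11.8215] v=[-0.4440]
Step 4: x=[11.7045] v=[-0.5851]
Step 5: x=[11.5604] v=[-0.7203]
Step 6: x=[11.3907] v=[-0.8483]
Step 7: x=[11.1971] v=[-0.9678]
Step 8: x=[10.9816] v=[-1.0777]
Step 9: x=[10.7462] v=[-1.1768]
Step 10: x=[10.4934] v=[-1.2641]
Step 11: x=[10.2256] v=[-1.3388]
Step 12: x=[9.9456] v=[-1.4001]
Step 13: x=[9.6561] v=[-1.4474]
Step 14: x=[9.3601] v=[-1.4802]
Step 15: x=[9.0605] v=[-1.4982]
Step 16: x=[8.7603] v=[-1.5012]
Step 17: x=[8.4625] v=[-1.4892]
Step 18: x=[8.1700] v=[-1.4623]
Step 19: x=[7.8858] v=[-1.4208]
Step 20: x=[7.6128] v=[-1.3651]
Step 21: x=[7.3537] v=[-1.2957]
Step 22: x=[7.1110] v=[-1.2134]
Step 23: x=[6.8872] v=[-1.1189]
Step 24: x=[6.6845] v=[-1.0133]
Step 25: x=[6.5050] v=[-0.8975]
Step 26: x=[6.3505] v=[-0.7727]
Step 27: x=[6.2225] v=[-0.6402]
Step 28: x=[6.1222] v=[-0.5013]
Step 29: x=[6.0507] v=[-0.3574]
Step 30: x=[6.0087] v=[-0.2099]
Step 31: x=[5.9966] v=[-0.0603]
Step 32: x=[6.0146] v=[0.0899]
First v>=0 after going negative at step 32, time=6.4000

Answer: 6.4000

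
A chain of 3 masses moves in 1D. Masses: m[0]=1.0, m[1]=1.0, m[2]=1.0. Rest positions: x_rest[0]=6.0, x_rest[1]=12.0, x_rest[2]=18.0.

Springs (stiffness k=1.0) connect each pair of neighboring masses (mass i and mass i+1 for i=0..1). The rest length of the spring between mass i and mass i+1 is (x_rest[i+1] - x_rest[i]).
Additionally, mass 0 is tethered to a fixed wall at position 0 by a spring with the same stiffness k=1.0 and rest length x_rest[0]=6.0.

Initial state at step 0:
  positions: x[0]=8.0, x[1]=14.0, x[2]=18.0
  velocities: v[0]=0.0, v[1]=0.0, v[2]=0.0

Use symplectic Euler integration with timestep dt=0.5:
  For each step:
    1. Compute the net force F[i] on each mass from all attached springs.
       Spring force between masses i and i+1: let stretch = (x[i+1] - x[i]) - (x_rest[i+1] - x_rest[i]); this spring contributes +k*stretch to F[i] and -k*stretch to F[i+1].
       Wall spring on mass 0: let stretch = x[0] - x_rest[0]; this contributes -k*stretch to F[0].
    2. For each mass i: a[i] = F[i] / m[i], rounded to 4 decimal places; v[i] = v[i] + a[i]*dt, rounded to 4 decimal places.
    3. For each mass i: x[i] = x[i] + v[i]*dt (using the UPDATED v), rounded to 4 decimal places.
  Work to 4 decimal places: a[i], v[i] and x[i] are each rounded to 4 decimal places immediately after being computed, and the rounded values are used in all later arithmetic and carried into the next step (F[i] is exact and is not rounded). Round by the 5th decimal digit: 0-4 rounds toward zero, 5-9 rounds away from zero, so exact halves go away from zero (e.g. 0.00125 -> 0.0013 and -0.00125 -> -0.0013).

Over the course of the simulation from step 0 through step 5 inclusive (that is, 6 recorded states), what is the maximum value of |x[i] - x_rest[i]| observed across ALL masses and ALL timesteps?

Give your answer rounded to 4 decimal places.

Step 0: x=[8.0000 14.0000 18.0000] v=[0.0000 0.0000 0.0000]
Step 1: x=[7.5000 13.5000 18.5000] v=[-1.0000 -1.0000 1.0000]
Step 2: x=[6.6250 12.7500 19.2500] v=[-1.7500 -1.5000 1.5000]
Step 3: x=[5.6250 12.0938 19.8750] v=[-2.0000 -1.3125 1.2500]
Step 4: x=[4.8360 11.7657 20.0547] v=[-1.5781 -0.6563 0.3594]
Step 5: x=[4.5704 11.7774 19.6622] v=[-0.5313 0.0234 -0.7851]
Max displacement = 2.0547

Answer: 2.0547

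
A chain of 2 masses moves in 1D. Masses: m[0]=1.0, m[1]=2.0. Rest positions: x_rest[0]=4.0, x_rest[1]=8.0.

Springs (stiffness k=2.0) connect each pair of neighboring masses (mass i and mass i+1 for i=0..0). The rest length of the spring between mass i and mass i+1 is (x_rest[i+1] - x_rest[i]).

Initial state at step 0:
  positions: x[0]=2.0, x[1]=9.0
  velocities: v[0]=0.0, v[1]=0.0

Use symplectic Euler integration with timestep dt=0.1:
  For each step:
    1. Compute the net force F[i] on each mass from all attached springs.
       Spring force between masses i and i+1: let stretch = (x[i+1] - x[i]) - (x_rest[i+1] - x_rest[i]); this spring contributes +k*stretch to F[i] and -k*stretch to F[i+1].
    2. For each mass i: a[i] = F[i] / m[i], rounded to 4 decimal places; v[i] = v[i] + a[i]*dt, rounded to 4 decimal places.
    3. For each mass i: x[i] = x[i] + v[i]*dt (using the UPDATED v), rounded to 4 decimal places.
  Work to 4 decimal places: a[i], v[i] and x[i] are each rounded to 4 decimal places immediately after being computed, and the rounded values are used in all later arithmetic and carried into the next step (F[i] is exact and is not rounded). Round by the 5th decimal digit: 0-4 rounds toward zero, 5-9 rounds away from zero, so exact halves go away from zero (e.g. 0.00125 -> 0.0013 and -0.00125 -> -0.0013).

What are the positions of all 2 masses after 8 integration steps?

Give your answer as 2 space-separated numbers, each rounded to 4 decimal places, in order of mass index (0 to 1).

Step 0: x=[2.0000 9.0000] v=[0.0000 0.0000]
Step 1: x=[2.0600 8.9700] v=[0.6000 -0.3000]
Step 2: x=[2.1782 8.9109] v=[1.1820 -0.5910]
Step 3: x=[2.3511 8.8245] v=[1.7285 -0.8643]
Step 4: x=[2.5734 8.7133] v=[2.2232 -1.1116]
Step 5: x=[2.8385 8.5807] v=[2.6512 -1.3256]
Step 6: x=[3.1385 8.4307] v=[2.9996 -1.4998]
Step 7: x=[3.4643 8.2678] v=[3.2580 -1.6290]
Step 8: x=[3.8062 8.0969] v=[3.4187 -1.7094]

Answer: 3.8062 8.0969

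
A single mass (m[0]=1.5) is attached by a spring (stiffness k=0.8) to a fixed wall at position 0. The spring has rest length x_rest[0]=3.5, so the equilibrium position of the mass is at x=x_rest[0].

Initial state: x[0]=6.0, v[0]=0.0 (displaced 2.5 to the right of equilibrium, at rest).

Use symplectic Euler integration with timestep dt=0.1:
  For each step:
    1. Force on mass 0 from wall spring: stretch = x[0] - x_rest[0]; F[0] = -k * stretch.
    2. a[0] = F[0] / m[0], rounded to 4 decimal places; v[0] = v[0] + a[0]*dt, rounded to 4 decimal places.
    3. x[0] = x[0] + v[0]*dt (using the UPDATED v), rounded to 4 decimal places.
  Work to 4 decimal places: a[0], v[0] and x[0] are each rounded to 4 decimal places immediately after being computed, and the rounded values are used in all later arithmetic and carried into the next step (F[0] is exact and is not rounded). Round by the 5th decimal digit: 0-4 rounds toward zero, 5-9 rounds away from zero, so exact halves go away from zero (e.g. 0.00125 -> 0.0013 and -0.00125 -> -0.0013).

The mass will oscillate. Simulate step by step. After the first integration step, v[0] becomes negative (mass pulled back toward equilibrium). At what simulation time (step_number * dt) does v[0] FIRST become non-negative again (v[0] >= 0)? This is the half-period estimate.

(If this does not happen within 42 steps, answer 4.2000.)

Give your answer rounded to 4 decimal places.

Step 0: x=[6.0000] v=[0.0000]
Step 1: x=[5.9867] v=[-0.1333]
Step 2: x=[5.9601] v=[-0.2659]
Step 3: x=[5.9204] v=[-0.3971]
Step 4: x=[5.8678] v=[-0.5262]
Step 5: x=[5.8026] v=[-0.6525]
Step 6: x=[5.7251] v=[-0.7753]
Step 7: x=[5.6357] v=[-0.8940]
Step 8: x=[5.5349] v=[-1.0079]
Step 9: x=[5.4233] v=[-1.1164]
Step 10: x=[5.3014] v=[-1.2190]
Step 11: x=[5.1699] v=[-1.3151]
Step 12: x=[5.0295] v=[-1.4042]
Step 13: x=[4.8809] v=[-1.4858]
Step 14: x=[4.7250] v=[-1.5595]
Step 15: x=[4.5625] v=[-1.6248]
Step 16: x=[4.3944] v=[-1.6815]
Step 17: x=[4.2215] v=[-1.7292]
Step 18: x=[4.0447] v=[-1.7677]
Step 19: x=[3.8650] v=[-1.7968]
Step 20: x=[3.6834] v=[-1.8163]
Step 21: x=[3.5008] v=[-1.8261]
Step 22: x=[3.3182] v=[-1.8261]
Step 23: x=[3.1366] v=[-1.8164]
Step 24: x=[2.9569] v=[-1.7970]
Step 25: x=[2.7801] v=[-1.7680]
Step 26: x=[2.6071] v=[-1.7296]
Step 27: x=[2.4389] v=[-1.6820]
Step 28: x=[2.2764] v=[-1.6254]
Step 29: x=[2.1204] v=[-1.5601]
Step 30: x=[1.9718] v=[-1.4865]
Step 31: x=[1.8313] v=[-1.4050]
Step 32: x=[1.6997] v=[-1.3160]
Step 33: x=[1.5777] v=[-1.2200]
Step 34: x=[1.4660] v=[-1.1175]
Step 35: x=[1.3651] v=[-1.0090]
Step 36: x=[1.2756] v=[-0.8951]
Step 37: x=[1.1980] v=[-0.7765]
Step 38: x=[1.1326] v=[-0.6537]
Step 39: x=[1.0799] v=[-0.5274]
Step 40: x=[1.0401] v=[-0.3983]
Step 41: x=[1.0134] v=[-0.2671]
Step 42: x=[1.0000] v=[-0.1345]
v[0] did not become non-negative within 42 steps; using fallback time=4.2000

Answer: 4.2000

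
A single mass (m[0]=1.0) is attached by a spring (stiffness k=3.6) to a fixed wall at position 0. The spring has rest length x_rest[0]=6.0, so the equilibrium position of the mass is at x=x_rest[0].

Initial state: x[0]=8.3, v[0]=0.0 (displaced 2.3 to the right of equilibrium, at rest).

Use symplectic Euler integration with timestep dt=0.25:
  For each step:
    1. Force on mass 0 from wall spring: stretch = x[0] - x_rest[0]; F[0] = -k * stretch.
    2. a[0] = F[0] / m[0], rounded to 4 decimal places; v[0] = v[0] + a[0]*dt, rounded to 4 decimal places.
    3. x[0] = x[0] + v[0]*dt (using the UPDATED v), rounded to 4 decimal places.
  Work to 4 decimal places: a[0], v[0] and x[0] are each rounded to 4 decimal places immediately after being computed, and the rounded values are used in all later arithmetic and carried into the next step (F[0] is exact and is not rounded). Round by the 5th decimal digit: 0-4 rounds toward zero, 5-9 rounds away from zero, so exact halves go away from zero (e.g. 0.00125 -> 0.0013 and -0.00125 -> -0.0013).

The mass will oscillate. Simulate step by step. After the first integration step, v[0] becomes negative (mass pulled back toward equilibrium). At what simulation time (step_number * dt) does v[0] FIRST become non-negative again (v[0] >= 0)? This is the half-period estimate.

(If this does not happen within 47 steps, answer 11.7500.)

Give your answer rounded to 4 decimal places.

Step 0: x=[8.3000] v=[0.0000]
Step 1: x=[7.7825] v=[-2.0700]
Step 2: x=[6.8639] v=[-3.6743]
Step 3: x=[5.7510] v=[-4.4518]
Step 4: x=[4.6941] v=[-4.2277]
Step 5: x=[3.9310] v=[-3.0524]
Step 6: x=[3.6334] v=[-1.1903]
Step 7: x=[3.8683] v=[0.9397]
First v>=0 after going negative at step 7, time=1.7500

Answer: 1.7500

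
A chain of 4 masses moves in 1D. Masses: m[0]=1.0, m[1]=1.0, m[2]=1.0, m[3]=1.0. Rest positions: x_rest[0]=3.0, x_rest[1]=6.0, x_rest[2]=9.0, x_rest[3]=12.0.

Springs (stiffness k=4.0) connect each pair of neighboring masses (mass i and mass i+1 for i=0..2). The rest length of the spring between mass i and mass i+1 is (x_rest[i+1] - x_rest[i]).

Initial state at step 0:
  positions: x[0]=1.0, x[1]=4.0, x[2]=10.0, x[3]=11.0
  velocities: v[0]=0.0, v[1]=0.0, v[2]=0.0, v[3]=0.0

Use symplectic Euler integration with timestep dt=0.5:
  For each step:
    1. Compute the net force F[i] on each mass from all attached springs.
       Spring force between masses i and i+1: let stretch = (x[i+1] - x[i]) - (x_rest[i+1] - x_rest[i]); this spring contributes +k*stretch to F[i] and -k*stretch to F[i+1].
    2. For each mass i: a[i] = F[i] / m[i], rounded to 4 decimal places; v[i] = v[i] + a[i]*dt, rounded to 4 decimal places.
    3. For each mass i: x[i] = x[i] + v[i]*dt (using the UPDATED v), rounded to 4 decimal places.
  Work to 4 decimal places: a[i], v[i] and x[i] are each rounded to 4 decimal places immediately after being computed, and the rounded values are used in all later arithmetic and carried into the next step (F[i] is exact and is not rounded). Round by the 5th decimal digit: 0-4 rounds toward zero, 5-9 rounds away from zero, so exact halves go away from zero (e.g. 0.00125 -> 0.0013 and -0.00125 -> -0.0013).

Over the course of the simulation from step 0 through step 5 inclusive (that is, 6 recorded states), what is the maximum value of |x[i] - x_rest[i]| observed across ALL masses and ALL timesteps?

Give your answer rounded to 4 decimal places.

Answer: 4.0000

Derivation:
Step 0: x=[1.0000 4.0000 10.0000 11.0000] v=[0.0000 0.0000 0.0000 0.0000]
Step 1: x=[1.0000 7.0000 5.0000 13.0000] v=[0.0000 6.0000 -10.0000 4.0000]
Step 2: x=[4.0000 2.0000 10.0000 10.0000] v=[6.0000 -10.0000 10.0000 -6.0000]
Step 3: x=[2.0000 7.0000 7.0000 10.0000] v=[-4.0000 10.0000 -6.0000 0.0000]
Step 4: x=[2.0000 7.0000 7.0000 10.0000] v=[0.0000 0.0000 0.0000 0.0000]
Step 5: x=[4.0000 2.0000 10.0000 10.0000] v=[4.0000 -10.0000 6.0000 0.0000]
Max displacement = 4.0000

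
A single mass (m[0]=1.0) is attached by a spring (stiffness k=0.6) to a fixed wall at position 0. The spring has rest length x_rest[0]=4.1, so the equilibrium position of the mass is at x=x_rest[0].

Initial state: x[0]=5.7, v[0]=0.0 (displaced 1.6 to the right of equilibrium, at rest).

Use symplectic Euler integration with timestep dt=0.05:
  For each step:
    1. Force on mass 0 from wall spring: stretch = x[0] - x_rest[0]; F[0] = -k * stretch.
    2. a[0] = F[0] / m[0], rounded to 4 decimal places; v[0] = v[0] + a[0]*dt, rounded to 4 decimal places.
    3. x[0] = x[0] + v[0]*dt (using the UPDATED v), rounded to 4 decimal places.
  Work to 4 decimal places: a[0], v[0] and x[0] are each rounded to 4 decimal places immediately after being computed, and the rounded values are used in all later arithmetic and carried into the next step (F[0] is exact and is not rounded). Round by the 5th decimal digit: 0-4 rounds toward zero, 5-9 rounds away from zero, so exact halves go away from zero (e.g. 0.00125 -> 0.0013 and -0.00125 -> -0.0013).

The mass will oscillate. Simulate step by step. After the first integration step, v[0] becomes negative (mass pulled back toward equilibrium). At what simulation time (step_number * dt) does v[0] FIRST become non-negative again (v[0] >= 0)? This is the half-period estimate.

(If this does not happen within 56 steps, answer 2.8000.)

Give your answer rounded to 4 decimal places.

Step 0: x=[5.7000] v=[0.0000]
Step 1: x=[5.6976] v=[-0.0480]
Step 2: x=[5.6928] v=[-0.0959]
Step 3: x=[5.6856] v=[-0.1437]
Step 4: x=[5.6760] v=[-0.1913]
Step 5: x=[5.6641] v=[-0.2386]
Step 6: x=[5.6498] v=[-0.2855]
Step 7: x=[5.6332] v=[-0.3320]
Step 8: x=[5.6143] v=[-0.3780]
Step 9: x=[5.5931] v=[-0.4234]
Step 10: x=[5.5697] v=[-0.4682]
Step 11: x=[5.5441] v=[-0.5123]
Step 12: x=[5.5163] v=[-0.5556]
Step 13: x=[5.4864] v=[-0.5981]
Step 14: x=[5.4544] v=[-0.6397]
Step 15: x=[5.4204] v=[-0.6803]
Step 16: x=[5.3844] v=[-0.7199]
Step 17: x=[5.3465] v=[-0.7584]
Step 18: x=[5.3067] v=[-0.7958]
Step 19: x=[5.2651] v=[-0.8320]
Step 20: x=[5.2218] v=[-0.8670]
Step 21: x=[5.1768] v=[-0.9007]
Step 22: x=[5.1302] v=[-0.9330]
Step 23: x=[5.0820] v=[-0.9639]
Step 24: x=[5.0323] v=[-0.9934]
Step 25: x=[4.9812] v=[-1.0214]
Step 26: x=[4.9288] v=[-1.0478]
Step 27: x=[4.8752] v=[-1.0727]
Step 28: x=[4.8204] v=[-1.0960]
Step 29: x=[4.7645] v=[-1.1176]
Step 30: x=[4.7076] v=[-1.1375]
Step 31: x=[4.6498] v=[-1.1557]
Step 32: x=[4.5912] v=[-1.1722]
Step 33: x=[4.5319] v=[-1.1869]
Step 34: x=[4.4719] v=[-1.1999]
Step 35: x=[4.4113] v=[-1.2111]
Step 36: x=[4.3503] v=[-1.2204]
Step 37: x=[4.2889] v=[-1.2279]
Step 38: x=[4.2272] v=[-1.2336]
Step 39: x=[4.1653] v=[-1.2374]
Step 40: x=[4.1033] v=[-1.2394]
Step 41: x=[4.0413] v=[-1.2395]
Step 42: x=[3.9794] v=[-1.2377]
Step 43: x=[3.9177] v=[-1.2341]
Step 44: x=[3.8563] v=[-1.2286]
Step 45: x=[3.7952] v=[-1.2213]
Step 46: x=[3.7346] v=[-1.2122]
Step 47: x=[3.6745] v=[-1.2012]
Step 48: x=[3.6151] v=[-1.1884]
Step 49: x=[3.5564] v=[-1.1739]
Step 50: x=[3.4985] v=[-1.1576]
Step 51: x=[3.4415] v=[-1.1396]
Step 52: x=[3.3855] v=[-1.1198]
Step 53: x=[3.3306] v=[-1.0984]
Step 54: x=[3.2768] v=[-1.0753]
Step 55: x=[3.2243] v=[-1.0506]
Step 56: x=[3.1731] v=[-1.0243]
v[0] did not become non-negative within 56 steps; using fallback time=2.8000

Answer: 2.8000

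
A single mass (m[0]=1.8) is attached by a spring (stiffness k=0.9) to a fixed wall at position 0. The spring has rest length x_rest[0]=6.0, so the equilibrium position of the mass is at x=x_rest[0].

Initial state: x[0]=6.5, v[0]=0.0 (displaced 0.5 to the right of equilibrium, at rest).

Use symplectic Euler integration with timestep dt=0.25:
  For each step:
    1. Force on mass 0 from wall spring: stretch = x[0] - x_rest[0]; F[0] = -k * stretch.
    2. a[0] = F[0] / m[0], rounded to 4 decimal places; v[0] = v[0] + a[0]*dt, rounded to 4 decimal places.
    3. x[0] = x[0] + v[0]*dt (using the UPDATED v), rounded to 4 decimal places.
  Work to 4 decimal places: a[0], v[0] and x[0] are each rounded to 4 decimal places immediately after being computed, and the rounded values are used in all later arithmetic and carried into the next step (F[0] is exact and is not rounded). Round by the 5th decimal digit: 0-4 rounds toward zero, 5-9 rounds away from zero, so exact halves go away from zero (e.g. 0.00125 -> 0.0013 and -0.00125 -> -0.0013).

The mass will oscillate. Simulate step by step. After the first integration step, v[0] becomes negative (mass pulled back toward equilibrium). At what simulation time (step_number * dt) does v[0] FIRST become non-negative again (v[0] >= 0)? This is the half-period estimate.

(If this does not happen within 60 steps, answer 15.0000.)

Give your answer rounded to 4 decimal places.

Answer: 4.5000

Derivation:
Step 0: x=[6.5000] v=[0.0000]
Step 1: x=[6.4844] v=[-0.0625]
Step 2: x=[6.4536] v=[-0.1231]
Step 3: x=[6.4087] v=[-0.1798]
Step 4: x=[6.3510] v=[-0.2309]
Step 5: x=[6.2823] v=[-0.2748]
Step 6: x=[6.2048] v=[-0.3101]
Step 7: x=[6.1209] v=[-0.3357]
Step 8: x=[6.0332] v=[-0.3508]
Step 9: x=[5.9445] v=[-0.3550]
Step 10: x=[5.8575] v=[-0.3481]
Step 11: x=[5.7749] v=[-0.3303]
Step 12: x=[5.6994] v=[-0.3022]
Step 13: x=[5.6333] v=[-0.2646]
Step 14: x=[5.5786] v=[-0.2188]
Step 15: x=[5.5371] v=[-0.1661]
Step 16: x=[5.5101] v=[-0.1082]
Step 17: x=[5.4984] v=[-0.0470]
Step 18: x=[5.5023] v=[0.0157]
First v>=0 after going negative at step 18, time=4.5000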